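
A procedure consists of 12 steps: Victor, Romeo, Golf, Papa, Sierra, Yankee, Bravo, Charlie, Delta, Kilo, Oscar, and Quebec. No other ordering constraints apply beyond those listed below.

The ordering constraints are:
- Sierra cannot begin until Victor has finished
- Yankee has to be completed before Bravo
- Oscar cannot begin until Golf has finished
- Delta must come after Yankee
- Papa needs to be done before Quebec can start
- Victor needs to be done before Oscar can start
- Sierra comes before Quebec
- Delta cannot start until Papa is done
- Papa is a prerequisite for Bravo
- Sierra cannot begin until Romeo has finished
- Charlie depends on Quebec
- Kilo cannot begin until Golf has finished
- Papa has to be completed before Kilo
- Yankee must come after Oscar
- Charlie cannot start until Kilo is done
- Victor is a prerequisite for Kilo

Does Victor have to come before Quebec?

Yes

Chaining the stated constraints: Victor → Sierra → Quebec.
That forces Victor before Quebec in every valid schedule.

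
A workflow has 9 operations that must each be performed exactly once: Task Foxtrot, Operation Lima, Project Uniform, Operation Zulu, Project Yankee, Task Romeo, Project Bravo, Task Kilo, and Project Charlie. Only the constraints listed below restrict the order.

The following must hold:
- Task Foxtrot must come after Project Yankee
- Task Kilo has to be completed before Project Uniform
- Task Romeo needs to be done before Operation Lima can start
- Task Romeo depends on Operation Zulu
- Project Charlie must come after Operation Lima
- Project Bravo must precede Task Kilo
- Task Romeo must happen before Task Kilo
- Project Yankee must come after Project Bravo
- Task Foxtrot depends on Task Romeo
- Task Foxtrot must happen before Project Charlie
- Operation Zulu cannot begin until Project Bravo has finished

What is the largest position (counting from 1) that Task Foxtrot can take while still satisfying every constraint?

Following the constraints forward from Task Foxtrot, its only required successor is Project Charlie.
So at least 1 operation follows Task Foxtrot, putting Task Foxtrot no later than position 8. That position is achievable by scheduling everything else first.

8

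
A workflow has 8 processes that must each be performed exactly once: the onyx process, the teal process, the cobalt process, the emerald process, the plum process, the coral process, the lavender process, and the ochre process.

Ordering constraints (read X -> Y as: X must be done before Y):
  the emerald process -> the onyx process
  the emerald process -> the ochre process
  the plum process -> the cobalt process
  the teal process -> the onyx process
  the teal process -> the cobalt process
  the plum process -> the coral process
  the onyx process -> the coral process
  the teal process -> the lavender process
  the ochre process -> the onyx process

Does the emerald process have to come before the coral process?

Tracing the constraints gives a chain: the emerald process → the onyx process → the coral process.
Hence the emerald process necessarily comes before the coral process.

Yes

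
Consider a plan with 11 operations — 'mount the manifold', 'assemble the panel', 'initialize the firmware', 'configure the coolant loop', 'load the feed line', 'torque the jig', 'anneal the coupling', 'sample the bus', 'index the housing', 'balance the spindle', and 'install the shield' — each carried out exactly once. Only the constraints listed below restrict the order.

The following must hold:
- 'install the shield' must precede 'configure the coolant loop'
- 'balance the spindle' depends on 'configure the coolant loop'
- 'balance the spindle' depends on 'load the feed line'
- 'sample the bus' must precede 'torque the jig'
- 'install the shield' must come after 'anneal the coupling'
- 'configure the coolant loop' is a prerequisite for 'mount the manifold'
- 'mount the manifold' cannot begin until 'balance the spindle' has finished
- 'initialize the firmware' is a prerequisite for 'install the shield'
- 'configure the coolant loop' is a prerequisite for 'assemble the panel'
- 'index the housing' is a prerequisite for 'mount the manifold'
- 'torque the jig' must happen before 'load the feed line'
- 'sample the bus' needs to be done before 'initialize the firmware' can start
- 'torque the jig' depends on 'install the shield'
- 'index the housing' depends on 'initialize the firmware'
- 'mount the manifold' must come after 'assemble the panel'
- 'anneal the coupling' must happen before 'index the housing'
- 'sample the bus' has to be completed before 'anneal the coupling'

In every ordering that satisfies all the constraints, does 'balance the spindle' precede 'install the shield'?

The constraints actually force 'install the shield' before 'balance the spindle' (via 'install the shield' → 'configure the coolant loop' → 'balance the spindle'), not the other way around.
So 'balance the spindle' never precedes 'install the shield'.

No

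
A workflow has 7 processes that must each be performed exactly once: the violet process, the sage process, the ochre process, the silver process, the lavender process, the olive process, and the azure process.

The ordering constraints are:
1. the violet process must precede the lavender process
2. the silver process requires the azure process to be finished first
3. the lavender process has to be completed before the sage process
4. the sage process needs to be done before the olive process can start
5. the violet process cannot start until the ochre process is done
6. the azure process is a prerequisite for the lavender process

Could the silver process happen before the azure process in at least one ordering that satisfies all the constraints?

No

Following the azure process → the silver process, the azure process must precede the silver process in every valid ordering.
Hence the silver process can never be scheduled before the azure process.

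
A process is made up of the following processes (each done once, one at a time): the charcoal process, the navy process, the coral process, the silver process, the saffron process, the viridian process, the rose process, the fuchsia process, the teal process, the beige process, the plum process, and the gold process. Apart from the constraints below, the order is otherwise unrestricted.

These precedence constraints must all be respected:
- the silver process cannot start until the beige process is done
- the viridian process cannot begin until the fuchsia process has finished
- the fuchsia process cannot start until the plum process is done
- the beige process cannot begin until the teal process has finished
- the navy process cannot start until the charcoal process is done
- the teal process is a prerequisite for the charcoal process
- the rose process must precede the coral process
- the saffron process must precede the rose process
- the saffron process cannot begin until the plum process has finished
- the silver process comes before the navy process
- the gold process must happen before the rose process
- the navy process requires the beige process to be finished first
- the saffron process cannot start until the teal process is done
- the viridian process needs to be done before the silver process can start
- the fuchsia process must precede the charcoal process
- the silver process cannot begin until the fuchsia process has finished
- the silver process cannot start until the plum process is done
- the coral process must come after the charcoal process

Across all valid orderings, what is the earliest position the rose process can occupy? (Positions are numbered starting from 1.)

5

Every process that must precede the rose process has to come before it. Tracing all chains that end at the rose process, those processes are: the saffron process, the teal process, the plum process, the gold process — 4 in total.
With 4 mandatory predecessors, the earliest the rose process can sit is position 4+1 = 5, and placing just those 4 first achieves it.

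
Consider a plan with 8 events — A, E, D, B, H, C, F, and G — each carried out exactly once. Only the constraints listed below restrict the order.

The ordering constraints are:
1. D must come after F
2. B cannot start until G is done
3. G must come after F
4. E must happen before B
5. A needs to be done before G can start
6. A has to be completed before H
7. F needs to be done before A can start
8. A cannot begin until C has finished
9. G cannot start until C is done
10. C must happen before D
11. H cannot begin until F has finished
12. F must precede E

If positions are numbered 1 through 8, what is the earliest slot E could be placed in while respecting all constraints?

The only event forced before E (directly or transitively) is F.
So at minimum 1 event comes before E, putting E no earlier than position 2. That position is achievable by scheduling exactly that predecessor first.

2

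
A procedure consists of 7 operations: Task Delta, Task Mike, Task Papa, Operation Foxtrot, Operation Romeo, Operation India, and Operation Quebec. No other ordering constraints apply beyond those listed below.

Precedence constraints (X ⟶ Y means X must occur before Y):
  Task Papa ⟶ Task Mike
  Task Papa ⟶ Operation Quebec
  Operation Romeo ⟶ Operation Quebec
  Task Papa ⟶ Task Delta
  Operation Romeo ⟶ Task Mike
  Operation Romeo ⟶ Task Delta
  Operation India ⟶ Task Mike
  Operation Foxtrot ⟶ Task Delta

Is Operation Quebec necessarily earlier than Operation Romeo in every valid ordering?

No

There is a chain Operation Romeo → Operation Quebec, which puts Operation Romeo before Operation Quebec.
So Operation Quebec never precedes Operation Romeo.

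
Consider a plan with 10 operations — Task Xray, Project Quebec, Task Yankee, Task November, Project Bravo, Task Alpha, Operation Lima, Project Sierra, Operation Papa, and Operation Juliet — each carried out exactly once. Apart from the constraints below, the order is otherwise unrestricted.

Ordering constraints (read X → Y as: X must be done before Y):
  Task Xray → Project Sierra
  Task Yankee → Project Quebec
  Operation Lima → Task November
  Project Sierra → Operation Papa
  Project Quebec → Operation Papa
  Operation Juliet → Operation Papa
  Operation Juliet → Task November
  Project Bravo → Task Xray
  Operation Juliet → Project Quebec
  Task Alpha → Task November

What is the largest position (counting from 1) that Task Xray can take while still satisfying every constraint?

8

Following every chain forward from Task Xray, the operations that must come later are Project Sierra, Operation Papa — 2 of them.
With 2 mandatory successors out of 10 operations total, the latest slot for Task Xray is 10−2 = 8, and it's reachable by doing all non-successors before Task Xray.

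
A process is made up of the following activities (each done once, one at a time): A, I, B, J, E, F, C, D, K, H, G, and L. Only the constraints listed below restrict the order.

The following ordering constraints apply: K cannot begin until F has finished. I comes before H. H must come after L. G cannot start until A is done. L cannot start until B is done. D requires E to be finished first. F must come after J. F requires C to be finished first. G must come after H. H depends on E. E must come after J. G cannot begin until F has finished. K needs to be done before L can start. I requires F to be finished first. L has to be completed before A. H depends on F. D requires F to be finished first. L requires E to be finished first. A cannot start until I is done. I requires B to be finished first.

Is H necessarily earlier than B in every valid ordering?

There is a chain B → I → H, which puts B before H.
So H does not have to come before B — it cannot.

No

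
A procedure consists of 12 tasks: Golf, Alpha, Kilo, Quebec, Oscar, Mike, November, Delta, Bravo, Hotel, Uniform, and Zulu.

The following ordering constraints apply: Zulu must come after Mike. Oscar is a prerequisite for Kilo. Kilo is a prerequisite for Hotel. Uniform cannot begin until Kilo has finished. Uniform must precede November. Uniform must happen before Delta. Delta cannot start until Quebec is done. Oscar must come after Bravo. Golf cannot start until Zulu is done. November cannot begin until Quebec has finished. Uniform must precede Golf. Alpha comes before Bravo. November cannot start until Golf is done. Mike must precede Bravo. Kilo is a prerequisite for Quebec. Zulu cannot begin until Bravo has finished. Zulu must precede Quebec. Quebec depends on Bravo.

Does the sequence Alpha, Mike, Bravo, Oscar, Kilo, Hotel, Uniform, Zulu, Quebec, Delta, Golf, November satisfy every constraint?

Yes

Going through the constraints one by one, each required predecessor appears earlier in the sequence than its dependent — e.g. Bravo (position 3) is before Quebec (position 9), as required.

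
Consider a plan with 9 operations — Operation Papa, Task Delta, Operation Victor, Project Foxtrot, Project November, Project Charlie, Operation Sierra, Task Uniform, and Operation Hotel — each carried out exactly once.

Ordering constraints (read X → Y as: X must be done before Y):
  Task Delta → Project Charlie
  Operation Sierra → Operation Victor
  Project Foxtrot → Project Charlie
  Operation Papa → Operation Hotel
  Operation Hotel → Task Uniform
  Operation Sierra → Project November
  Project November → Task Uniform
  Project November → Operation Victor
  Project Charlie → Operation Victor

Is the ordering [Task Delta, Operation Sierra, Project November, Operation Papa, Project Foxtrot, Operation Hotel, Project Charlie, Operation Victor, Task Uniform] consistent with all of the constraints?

Checking each listed constraint against this order: for instance, Task Delta is in position 1 and Project Charlie in position 7, so that constraint holds — and the remaining constraints check out the same way.

Yes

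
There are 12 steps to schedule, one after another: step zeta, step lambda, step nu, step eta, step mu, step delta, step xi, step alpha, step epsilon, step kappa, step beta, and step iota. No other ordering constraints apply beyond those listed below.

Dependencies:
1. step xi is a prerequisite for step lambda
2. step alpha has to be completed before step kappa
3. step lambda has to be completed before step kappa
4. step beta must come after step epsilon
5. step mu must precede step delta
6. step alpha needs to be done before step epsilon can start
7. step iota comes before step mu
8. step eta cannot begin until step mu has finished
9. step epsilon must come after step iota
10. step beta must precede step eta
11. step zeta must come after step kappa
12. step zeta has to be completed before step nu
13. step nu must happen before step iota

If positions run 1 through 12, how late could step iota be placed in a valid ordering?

Following every chain forward from step iota, the steps that must come later are step eta, step mu, step delta, step epsilon, step beta — 5 of them.
So at least 5 steps follow step iota, putting step iota no later than position 7. That position is achievable by scheduling everything else first.

7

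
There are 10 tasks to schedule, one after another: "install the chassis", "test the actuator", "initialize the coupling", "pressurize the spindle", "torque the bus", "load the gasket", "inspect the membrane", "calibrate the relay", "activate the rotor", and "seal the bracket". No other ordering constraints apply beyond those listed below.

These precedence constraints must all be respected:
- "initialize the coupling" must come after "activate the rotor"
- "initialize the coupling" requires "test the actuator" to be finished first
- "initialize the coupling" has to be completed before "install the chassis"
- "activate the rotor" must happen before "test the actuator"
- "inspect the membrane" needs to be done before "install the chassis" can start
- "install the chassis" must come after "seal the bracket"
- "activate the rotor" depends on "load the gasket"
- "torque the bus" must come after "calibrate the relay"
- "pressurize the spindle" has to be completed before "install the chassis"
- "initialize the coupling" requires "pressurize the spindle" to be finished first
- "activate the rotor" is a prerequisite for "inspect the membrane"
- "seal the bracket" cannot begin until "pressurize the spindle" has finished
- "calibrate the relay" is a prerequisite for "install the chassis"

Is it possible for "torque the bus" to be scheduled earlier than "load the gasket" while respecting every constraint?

Yes

No chain of constraints runs from "load the gasket" to "torque the bus", so "load the gasket" is not required to come first.
That means at least one valid schedule has "torque the bus" before "load the gasket".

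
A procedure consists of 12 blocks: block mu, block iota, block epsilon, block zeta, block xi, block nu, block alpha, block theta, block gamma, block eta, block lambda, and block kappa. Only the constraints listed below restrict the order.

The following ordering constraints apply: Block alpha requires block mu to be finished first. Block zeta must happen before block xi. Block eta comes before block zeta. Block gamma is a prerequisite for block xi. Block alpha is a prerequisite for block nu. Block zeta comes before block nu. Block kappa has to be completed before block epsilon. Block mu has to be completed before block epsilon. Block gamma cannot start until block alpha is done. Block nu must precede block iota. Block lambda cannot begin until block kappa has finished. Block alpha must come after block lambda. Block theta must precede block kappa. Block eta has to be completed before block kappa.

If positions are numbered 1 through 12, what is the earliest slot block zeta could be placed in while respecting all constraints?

The only block forced before block zeta (directly or transitively) is block eta.
With 1 mandatory predecessor, the earliest block zeta can sit is position 1+1 = 2, and placing just that one first achieves it.

2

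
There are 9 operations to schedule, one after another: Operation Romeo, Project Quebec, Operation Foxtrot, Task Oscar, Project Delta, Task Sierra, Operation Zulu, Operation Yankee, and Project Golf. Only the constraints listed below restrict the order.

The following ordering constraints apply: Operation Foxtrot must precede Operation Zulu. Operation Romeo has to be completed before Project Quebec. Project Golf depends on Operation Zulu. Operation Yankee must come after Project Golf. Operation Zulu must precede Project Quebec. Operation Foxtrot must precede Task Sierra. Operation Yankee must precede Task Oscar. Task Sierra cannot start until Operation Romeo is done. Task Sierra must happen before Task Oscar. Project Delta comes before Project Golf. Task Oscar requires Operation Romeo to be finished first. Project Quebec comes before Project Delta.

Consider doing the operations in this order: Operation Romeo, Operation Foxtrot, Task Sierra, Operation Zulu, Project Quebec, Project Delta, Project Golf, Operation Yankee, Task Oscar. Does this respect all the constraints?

Going through the constraints one by one, each required predecessor appears earlier in the sequence than its dependent — e.g. Operation Romeo (position 1) is before Task Oscar (position 9), as required.

Yes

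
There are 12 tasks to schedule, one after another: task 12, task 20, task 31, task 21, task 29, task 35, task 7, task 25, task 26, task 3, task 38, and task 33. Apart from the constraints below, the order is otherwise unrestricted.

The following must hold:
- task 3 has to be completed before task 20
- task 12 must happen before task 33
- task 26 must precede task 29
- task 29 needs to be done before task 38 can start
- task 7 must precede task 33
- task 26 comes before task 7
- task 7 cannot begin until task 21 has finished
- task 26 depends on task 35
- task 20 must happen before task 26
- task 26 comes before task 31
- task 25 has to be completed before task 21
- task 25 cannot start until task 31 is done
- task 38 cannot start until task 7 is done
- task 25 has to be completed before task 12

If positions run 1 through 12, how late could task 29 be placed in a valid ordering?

11

Following the constraints forward from task 29, its only required successor is task 38.
So at least 1 task follows task 29, putting task 29 no later than position 11. That position is achievable by scheduling everything else first.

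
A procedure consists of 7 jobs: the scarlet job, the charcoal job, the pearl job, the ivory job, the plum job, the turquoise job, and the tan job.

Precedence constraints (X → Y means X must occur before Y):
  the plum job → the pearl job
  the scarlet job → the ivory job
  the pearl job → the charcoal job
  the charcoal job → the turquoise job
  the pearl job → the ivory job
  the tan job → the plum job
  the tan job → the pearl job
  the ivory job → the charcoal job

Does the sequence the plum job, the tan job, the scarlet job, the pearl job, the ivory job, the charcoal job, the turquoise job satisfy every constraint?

No

The sequence places the plum job ahead of the tan job.
But one of the constraints requires the tan job before the plum job, so this ordering violates it.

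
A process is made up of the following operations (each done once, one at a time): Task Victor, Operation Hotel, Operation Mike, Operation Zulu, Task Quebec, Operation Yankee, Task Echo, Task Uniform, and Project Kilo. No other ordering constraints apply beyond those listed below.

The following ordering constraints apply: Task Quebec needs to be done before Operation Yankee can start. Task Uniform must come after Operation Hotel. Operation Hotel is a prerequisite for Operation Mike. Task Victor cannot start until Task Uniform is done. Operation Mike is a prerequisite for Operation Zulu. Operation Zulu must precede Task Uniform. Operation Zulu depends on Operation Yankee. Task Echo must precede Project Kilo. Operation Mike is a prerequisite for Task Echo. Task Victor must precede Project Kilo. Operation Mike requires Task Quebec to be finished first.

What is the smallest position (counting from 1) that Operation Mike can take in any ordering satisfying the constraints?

Working backwards through the constraints from Operation Mike, its full set of required predecessors is Operation Hotel, Task Quebec — 2 of them.
With 2 mandatory predecessors, the earliest Operation Mike can sit is position 2+1 = 3, and placing just those 2 first achieves it.

3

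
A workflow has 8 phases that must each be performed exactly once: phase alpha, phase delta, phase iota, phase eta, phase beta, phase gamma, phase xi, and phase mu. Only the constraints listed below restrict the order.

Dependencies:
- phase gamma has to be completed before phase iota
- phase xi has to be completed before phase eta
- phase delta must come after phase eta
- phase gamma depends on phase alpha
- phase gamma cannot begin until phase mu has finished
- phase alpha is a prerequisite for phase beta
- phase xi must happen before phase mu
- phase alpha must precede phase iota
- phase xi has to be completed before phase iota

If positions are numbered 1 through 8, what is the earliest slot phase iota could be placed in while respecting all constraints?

The phases that are forced before phase iota, directly or transitively, are phase alpha, phase gamma, phase xi, phase mu. That's 4 phases.
With 4 mandatory predecessors, the earliest phase iota can sit is position 4+1 = 5, and placing just those 4 first achieves it.

5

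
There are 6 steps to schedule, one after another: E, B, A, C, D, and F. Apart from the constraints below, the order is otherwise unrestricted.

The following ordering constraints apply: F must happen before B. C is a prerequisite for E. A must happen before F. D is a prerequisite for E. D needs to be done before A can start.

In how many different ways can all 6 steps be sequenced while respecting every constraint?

14

The steps with no prerequisites are C, D; any of them can be placed first.
Counting all ways to extend the partial order to a total order gives 14.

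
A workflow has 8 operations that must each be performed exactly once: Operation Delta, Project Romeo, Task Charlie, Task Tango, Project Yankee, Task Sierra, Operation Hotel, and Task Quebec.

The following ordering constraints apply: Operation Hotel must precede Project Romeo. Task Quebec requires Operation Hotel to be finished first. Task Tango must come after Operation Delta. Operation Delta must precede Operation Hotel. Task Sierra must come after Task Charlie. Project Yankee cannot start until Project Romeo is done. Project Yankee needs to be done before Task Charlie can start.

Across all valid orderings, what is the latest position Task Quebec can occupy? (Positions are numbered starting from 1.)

Nothing depends on Task Quebec, so it can be the final operation, position 8.

8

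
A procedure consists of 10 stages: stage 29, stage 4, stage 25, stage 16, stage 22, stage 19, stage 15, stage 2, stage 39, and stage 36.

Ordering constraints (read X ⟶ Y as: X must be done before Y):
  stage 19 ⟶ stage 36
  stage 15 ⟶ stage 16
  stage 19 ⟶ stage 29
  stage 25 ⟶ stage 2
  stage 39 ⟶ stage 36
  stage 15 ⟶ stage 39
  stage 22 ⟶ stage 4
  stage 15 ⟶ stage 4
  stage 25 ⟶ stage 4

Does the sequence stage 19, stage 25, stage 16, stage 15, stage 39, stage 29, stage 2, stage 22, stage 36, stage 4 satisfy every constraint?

No

In the proposed order, stage 16 appears before stage 15.
But one of the constraints requires stage 15 before stage 16, so this ordering violates it.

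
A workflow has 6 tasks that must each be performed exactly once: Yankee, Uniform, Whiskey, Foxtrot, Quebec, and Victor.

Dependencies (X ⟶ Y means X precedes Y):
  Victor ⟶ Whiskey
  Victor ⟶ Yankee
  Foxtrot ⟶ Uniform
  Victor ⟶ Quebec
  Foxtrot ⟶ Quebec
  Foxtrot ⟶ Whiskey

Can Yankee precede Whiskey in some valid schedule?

Nothing in the constraints forces Whiskey before Yankee — there is no chain from Whiskey to Yankee.
That means at least one valid schedule has Yankee before Whiskey.

Yes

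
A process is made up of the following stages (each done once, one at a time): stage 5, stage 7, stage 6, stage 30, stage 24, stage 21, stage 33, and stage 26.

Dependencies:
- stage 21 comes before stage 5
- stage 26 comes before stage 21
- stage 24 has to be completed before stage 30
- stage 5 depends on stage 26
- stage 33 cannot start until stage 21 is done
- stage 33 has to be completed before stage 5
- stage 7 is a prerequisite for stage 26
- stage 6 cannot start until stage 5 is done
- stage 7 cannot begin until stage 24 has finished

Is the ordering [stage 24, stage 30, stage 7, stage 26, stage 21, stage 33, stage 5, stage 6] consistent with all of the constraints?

Checking each listed constraint against this order: for instance, stage 26 is in position 4 and stage 5 in position 7, so that constraint holds — and the remaining constraints check out the same way.

Yes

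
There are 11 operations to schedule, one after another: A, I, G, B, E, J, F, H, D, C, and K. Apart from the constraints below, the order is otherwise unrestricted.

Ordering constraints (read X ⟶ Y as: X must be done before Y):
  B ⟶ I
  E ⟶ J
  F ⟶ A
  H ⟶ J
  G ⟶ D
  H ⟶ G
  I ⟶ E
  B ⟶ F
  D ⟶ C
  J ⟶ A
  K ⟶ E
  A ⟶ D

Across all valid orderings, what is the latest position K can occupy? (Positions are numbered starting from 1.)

6

Every operation that must follow K has to come after it. Tracing all chains starting from K, those operations are: A, E, J, D, C — 5 in total.
With 5 mandatory successors out of 11 operations total, the latest slot for K is 11−5 = 6, and it's reachable by doing all non-successors before K.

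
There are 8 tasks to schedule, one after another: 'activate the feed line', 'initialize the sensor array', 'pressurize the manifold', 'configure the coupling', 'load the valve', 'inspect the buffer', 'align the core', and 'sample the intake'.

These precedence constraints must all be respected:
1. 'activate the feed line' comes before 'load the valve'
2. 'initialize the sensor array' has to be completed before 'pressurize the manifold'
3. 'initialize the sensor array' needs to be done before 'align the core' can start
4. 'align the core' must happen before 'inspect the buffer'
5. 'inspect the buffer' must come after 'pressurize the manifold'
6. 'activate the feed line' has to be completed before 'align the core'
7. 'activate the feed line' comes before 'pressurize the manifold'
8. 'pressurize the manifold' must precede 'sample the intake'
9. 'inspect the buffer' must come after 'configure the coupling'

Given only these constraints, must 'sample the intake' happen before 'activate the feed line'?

In fact the dependencies run the other way: 'activate the feed line' → 'pressurize the manifold' → 'sample the intake'.
So 'sample the intake' does not have to come before 'activate the feed line' — it cannot.

No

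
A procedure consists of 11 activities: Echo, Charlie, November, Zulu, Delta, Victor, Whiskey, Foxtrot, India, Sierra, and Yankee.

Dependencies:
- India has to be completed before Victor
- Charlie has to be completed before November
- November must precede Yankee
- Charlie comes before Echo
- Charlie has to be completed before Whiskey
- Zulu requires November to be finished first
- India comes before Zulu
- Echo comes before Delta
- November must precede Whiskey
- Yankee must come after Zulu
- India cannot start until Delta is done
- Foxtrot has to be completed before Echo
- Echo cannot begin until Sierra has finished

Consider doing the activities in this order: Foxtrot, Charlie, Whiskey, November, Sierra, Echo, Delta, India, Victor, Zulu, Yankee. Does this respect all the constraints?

In the proposed order, Whiskey appears before November.
That contradicts the constraint that November must precede Whiskey.

No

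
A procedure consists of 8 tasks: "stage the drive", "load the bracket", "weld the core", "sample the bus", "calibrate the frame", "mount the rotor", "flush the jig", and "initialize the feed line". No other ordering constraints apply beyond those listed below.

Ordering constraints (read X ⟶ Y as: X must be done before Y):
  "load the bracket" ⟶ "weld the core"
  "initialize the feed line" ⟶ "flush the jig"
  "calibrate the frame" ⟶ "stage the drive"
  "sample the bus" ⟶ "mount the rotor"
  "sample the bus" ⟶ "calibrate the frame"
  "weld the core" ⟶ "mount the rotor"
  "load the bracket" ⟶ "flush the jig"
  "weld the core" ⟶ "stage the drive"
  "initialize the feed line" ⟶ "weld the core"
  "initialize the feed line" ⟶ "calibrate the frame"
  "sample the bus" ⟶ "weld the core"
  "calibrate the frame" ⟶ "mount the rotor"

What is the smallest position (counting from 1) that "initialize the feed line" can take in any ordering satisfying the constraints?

1

No constraint forces any other task before "initialize the feed line", so it can be placed first.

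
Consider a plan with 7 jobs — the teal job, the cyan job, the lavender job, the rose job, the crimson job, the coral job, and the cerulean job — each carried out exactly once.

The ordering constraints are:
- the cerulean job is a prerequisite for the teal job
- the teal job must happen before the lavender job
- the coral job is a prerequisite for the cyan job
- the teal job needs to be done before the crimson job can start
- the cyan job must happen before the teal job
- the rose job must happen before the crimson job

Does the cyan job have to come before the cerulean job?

No

Nothing in the constraints links the cyan job and the cerulean job; they are unordered relative to each other.
A valid ordering placing the cerulean job before the cyan job exists, so the answer is no.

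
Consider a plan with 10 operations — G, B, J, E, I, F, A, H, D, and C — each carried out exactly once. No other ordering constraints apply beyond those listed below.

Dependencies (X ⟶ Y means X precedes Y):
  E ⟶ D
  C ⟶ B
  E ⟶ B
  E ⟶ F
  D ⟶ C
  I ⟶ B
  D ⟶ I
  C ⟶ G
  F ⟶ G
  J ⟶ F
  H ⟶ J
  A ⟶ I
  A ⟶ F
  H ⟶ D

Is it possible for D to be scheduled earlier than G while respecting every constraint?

Every valid ordering already has D before G (the constraints require it), so in particular at least one does.

Yes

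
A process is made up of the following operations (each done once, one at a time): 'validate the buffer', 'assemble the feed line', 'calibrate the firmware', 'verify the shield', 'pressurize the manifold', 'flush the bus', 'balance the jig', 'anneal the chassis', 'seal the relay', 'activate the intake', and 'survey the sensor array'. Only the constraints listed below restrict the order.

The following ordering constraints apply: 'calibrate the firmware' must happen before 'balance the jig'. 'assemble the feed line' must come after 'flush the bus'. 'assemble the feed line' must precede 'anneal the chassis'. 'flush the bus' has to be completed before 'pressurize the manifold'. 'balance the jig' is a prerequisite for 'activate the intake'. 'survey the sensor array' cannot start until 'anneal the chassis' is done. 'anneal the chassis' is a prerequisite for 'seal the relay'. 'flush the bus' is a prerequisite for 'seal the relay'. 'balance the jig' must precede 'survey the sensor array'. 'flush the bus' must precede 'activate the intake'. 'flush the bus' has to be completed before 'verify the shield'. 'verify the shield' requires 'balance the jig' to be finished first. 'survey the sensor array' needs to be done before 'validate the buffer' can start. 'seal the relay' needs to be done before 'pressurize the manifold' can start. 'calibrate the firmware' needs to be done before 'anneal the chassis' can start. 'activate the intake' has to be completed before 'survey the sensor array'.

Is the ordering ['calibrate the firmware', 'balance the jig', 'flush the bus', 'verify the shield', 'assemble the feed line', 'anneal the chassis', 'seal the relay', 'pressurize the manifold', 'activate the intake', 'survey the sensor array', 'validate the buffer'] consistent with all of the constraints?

Yes

Checking each listed constraint against this order: for instance, 'balance the jig' is in position 2 and 'survey the sensor array' in position 10, so that constraint holds — and the remaining constraints check out the same way.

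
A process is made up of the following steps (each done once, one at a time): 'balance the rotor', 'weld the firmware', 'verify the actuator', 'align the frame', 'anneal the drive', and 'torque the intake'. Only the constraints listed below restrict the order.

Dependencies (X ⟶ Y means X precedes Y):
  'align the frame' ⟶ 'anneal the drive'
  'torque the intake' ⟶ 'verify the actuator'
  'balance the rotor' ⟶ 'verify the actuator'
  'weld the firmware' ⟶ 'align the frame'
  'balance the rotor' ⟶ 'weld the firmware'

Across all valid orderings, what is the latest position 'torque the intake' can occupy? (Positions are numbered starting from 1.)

5

The only step forced after 'torque the intake' (directly or by a chain) is 'verify the actuator'.
So at least 1 step follows 'torque the intake', putting 'torque the intake' no later than position 5. That position is achievable by scheduling everything else first.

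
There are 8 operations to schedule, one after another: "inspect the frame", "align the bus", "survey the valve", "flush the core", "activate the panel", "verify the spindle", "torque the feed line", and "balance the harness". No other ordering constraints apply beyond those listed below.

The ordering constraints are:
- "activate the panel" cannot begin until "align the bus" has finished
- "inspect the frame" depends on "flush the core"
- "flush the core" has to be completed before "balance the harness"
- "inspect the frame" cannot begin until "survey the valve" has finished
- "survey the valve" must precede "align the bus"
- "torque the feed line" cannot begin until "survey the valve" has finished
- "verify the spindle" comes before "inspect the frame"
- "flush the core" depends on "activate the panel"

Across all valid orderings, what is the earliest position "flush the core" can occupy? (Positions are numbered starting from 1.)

4

The operations that are forced before "flush the core", directly or transitively, are "align the bus", "survey the valve", "activate the panel". That's 3 operations.
With 3 mandatory predecessors, the earliest "flush the core" can sit is position 3+1 = 4, and placing just those 3 first achieves it.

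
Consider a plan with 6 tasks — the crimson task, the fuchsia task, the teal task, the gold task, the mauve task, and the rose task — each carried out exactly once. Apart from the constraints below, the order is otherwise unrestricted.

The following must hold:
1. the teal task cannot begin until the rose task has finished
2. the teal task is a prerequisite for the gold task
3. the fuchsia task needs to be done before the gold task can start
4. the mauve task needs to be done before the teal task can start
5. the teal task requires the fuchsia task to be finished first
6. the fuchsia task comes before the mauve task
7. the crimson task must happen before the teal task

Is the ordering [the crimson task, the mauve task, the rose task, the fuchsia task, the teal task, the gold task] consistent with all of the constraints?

No

In the proposed order, the mauve task appears before the fuchsia task.
That contradicts the constraint that the fuchsia task must precede the mauve task.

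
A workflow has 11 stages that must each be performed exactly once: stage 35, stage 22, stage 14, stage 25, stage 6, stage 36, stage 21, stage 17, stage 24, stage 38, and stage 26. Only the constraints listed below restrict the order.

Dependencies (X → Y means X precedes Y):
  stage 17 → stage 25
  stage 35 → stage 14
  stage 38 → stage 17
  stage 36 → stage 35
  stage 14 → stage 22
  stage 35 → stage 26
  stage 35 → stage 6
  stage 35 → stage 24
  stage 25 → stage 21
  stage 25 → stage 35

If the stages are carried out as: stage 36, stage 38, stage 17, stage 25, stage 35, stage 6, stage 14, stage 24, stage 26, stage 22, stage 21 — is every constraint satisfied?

Yes

Checking each listed constraint against this order: for instance, stage 25 is in position 4 and stage 21 in position 11, so that constraint holds — and the remaining constraints check out the same way.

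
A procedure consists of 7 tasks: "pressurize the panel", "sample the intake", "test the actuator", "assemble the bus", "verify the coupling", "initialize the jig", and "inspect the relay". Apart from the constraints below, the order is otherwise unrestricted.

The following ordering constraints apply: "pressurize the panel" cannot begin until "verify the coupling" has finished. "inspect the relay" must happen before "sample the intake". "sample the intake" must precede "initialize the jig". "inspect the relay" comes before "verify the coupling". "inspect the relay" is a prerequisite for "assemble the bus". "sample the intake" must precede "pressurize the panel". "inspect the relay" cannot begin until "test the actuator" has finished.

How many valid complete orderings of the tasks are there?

Only "test the actuator" has no prerequisites, so it must go first.
Counting all ways to extend the partial order to a total order gives 25.

25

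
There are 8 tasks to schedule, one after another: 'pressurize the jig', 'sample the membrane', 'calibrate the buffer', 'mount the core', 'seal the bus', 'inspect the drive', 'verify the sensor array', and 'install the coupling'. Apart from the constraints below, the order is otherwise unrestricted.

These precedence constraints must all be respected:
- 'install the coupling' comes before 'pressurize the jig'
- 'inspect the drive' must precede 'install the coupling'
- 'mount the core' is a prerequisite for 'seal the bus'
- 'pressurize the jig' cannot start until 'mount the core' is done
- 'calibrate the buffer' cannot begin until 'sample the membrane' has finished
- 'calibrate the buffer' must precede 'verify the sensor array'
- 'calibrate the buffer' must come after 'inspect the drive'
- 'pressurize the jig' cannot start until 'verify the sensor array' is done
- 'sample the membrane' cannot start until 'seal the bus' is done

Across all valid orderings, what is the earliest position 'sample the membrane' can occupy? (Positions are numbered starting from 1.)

Working backwards through the constraints from 'sample the membrane', its full set of required predecessors is 'mount the core', 'seal the bus' — 2 of them.
So at minimum 2 tasks come before 'sample the membrane', putting 'sample the membrane' no earlier than position 3. That position is achievable by scheduling exactly those predecessors first.

3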